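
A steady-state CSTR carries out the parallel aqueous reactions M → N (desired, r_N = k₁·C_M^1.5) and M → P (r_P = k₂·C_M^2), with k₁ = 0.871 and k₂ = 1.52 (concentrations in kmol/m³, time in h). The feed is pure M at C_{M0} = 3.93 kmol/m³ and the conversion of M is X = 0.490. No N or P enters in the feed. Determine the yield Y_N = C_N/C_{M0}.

Exit C_M = C_{M0}(1−X) = 3.93×0.510 = 2.004 kmol/m³.
In a CSTR the entire volume is at exit conditions, so r_N = 0.871×2.004^1.5 = 2.472 and r_P = 1.52×2.004^2 = 6.106.
Fraction of consumed M going to N: r_N/(r_N+r_P) = 0.2881.
C_N = 0.2881·C_{M0}·X = 0.2881×3.93×0.490 = 0.555 kmol/m³; Y_N = C_N/C_{M0} = 0.141.

0.141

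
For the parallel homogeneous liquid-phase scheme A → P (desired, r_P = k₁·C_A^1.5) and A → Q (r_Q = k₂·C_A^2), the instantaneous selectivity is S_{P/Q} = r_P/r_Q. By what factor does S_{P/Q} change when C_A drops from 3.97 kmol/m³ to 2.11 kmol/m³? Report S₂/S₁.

1.37

S_{P/Q} = (k₁/k₂)·C_A^-0.5, so S₂/S₁ = (C_{A,2}/C_{A,1})^-0.5.
= (2.11/3.97)^(-0.5) = (0.5315)^(-0.5) = 1.37.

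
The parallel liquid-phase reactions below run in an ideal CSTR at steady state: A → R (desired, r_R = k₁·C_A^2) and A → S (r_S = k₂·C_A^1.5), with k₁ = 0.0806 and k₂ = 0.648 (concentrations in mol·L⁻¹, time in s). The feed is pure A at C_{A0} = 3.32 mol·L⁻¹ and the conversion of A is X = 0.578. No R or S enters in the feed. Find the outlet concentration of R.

Exit C_A = C_{A0}(1−X) = 3.32×0.422 = 1.401 mol·L⁻¹.
A CSTR operates uniformly at the exit composition, giving r_R = 0.1582 and r_S = 1.075 (each k·C_A^n at C_A = 1.401).
Fraction of consumed A going to R: r_R/(r_R+r_S) = 0.1283.
C_R = 0.1283·C_{A0}·X = 0.1283×3.32×0.578 = 0.246 mol·L⁻¹.

0.246 mol·L⁻¹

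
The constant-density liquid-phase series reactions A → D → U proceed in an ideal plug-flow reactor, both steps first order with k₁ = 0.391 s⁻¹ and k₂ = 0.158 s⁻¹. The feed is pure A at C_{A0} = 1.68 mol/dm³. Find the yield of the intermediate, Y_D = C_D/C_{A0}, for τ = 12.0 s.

For first-order series with pure A initially, C_D(τ) = k₁C_{A0}/(k₂−k₁)·(e^(−k₁τ) − e^(−k₂τ)).
e^(−k₁τ) = e^(−0.391×12.0) = e^(−4.692) = 0.009168; e^(−k₂τ) = e^(−1.896) = 0.1502.
C_D = 0.391×1.68/(0.158−0.391) × (0.009168−0.1502) = (-2.819)×(-0.1410) = 0.3975 mol/dm³.
Y_D = C_D/C_{A0} = 0.3975/1.68 = 0.237.

0.237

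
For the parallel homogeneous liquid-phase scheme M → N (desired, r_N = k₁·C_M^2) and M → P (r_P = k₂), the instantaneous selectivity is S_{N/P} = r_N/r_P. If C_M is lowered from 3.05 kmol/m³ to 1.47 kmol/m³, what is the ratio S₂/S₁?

S_{N/P} = (k₁/k₂)·C_M^2, so S₂/S₁ = (C_{M,2}/C_{M,1})^2.
= (1.47/3.05)^2 = (0.4820)^2 = 0.232.

0.232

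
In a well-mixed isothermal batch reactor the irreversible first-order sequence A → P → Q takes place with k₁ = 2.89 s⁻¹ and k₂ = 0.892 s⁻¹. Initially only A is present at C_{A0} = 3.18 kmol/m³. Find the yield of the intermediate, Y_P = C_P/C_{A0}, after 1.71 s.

For first-order series with pure A initially, C_P(t) = k₁C_{A0}/(k₂−k₁)·(e^(−k₁t) − e^(−k₂t)).
e^(−k₁t) = e^(−2.89×1.71) = e^(−4.942) = 0.007141; e^(−k₂t) = e^(−1.525) = 0.2176.
C_P = 2.89×3.18/(0.892−2.89) × (0.007141−0.2176) = (-4.600)×(-0.2104) = 0.9678 kmol/m³.
Y_P = C_P/C_{A0} = 0.9678/3.18 = 0.304.

0.304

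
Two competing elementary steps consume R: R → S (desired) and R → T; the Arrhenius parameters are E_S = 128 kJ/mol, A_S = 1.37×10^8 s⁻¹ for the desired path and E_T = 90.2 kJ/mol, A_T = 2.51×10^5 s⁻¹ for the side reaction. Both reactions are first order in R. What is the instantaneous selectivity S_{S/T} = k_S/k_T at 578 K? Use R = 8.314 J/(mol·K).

0.209

With equal orders, S_{S/T} = k_S/k_T = (A_S/A_T)·exp[(E_T−E_S)/(RT)].
(E_T−E_S)/(RT) = (90.2−128)×10³/(8.314×578) = -37800/4805 = -7.866.
k_S/k_T = (1.37×10^8/2.51×10^5)·exp(-7.866) = 545.8 × 3.836×10^-4 = 0.209.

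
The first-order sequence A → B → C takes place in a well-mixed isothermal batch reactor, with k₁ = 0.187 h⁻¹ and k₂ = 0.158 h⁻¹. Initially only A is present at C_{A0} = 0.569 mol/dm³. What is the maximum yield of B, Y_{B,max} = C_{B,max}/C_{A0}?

Evaluating C_B at t_opt = ln(k₂/k₁)/(k₂−k₁) gives C_{B,max}/C_{A0} = (k₁/k₂)^[k₂/(k₂−k₁)].
= (0.187/0.158)^(0.158/(0.158−0.187)) = (1.184)^(-5.448) = 0.3993.

0.399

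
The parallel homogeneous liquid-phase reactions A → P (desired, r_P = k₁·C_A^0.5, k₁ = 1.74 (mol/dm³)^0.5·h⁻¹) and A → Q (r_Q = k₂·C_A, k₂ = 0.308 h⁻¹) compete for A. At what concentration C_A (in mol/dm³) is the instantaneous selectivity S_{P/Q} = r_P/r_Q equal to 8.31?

0.462 mol/dm³

S_{P/Q} = (k₁/k₂)·C_A^-0.5 ⇒ C_A = (S·k₂/k₁)^(-2).
= (8.31×0.308/1.74)^(-2) = (1.471)^(-2) = 0.462 mol/dm³.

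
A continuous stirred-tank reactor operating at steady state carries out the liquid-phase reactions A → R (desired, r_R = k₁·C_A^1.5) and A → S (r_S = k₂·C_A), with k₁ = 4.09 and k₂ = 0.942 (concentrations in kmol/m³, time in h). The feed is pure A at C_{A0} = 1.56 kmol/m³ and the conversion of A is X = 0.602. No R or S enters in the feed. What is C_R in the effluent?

0.727 kmol/m³

Exit C_A = C_{A0}(1−X) = 1.56×0.398 = 0.6209 kmol/m³.
A CSTR operates uniformly at the exit composition, giving r_R = 2.001 and r_S = 0.5849 (each k·C_A^n at C_A = 0.6209).
Fraction of consumed A going to R: r_R/(r_R+r_S) = 0.7738.
C_R = 0.7738·C_{A0}·X = 0.7738×1.56×0.602 = 0.727 kmol/m³.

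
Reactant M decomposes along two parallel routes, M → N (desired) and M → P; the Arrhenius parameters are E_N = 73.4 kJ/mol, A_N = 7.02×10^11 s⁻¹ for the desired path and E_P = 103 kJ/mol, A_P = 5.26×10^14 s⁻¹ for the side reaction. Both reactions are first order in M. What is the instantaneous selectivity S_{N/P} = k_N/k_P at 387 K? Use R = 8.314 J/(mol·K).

13.2

With equal orders, S_{N/P} = k_N/k_P = (A_N/A_P)·exp[(E_P−E_N)/(RT)].
(E_P−E_N)/(RT) = (103−73.4)×10³/(8.314×387) = 29600/3218 = 9.200.
k_N/k_P = (7.02×10^11/5.26×10^14)·exp(9.200) = 0.001335 × 9894 = 13.2.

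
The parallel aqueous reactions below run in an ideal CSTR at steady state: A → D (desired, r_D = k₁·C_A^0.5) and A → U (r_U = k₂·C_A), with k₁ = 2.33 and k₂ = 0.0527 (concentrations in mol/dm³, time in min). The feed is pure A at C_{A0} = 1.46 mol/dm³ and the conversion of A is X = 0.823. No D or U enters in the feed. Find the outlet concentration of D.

1.19 mol/dm³

Exit C_A = C_{A0}(1−X) = 1.46×0.177 = 0.2584 mol/dm³.
A CSTR operates uniformly at the exit composition, giving r_D = 1.184 and r_U = 0.01362 (each k·C_A^n at C_A = 0.2584).
Fraction of consumed A going to D: r_D/(r_D+r_U) = 0.9886.
C_D = 0.9886·C_{A0}·X = 0.9886×1.46×0.823 = 1.19 mol/dm³.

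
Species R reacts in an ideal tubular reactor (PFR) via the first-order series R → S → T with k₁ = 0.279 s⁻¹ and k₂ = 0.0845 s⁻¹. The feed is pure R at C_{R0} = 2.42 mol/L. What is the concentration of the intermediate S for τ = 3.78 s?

1.31 mol/L

The intermediate concentration in a first-order A→B→C sequence is C_S = k₁C_{R0}(e^(−k₁τ) − e^(−k₂τ))/(k₂−k₁).
e^(−k₁τ) = e^(−0.279×3.78) = e^(−1.055) = 0.3483; e^(−k₂τ) = e^(−0.3194) = 0.7266.
C_S = 0.279×2.42/(0.0845−0.279) × (0.3483−0.7266) = (-3.471)×(-0.3783) = 1.313 mol/L.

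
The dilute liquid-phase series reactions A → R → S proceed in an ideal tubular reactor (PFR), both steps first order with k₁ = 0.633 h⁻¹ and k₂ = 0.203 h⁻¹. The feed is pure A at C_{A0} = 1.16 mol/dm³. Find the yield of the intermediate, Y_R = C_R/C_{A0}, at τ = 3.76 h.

For first-order series with pure A initially, C_R(τ) = k₁C_{A0}/(k₂−k₁)·(e^(−k₁τ) − e^(−k₂τ)).
e^(−k₁τ) = e^(−0.633×3.76) = e^(−2.380) = 0.09254; e^(−k₂τ) = e^(−0.7633) = 0.4661.
C_R = 0.633×1.16/(0.203−0.633) × (0.09254−0.4661) = (-1.708)×(-0.3736) = 0.6380 mol/dm³.
Y_R = C_R/C_{A0} = 0.6380/1.16 = 0.550.

0.550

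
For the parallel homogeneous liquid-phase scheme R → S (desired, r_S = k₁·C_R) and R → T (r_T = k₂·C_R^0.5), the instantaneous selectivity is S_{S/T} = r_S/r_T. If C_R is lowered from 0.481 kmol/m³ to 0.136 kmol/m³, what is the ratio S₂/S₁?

S_{S/T} = (k₁/k₂)·C_R^0.5, so S₂/S₁ = (C_{R,2}/C_{R,1})^0.5.
= (0.136/0.481)^0.5 = (0.2827)^0.5 = 0.532.

0.532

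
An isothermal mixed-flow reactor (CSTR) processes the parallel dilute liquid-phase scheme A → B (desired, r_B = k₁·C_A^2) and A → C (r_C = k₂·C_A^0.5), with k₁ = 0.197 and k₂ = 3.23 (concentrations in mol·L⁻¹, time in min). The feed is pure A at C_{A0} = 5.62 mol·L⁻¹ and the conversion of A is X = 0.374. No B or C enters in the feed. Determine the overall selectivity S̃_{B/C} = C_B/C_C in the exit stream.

Exit C_A = C_{A0}(1−X) = 5.62×0.626 = 3.518 mol·L⁻¹.
A CSTR operates uniformly at the exit composition, giving r_B = 2.438 and r_C = 6.058 (each k·C_A^n at C_A = 3.518).
Overall selectivity = C_B/C_C = r_Bτ/(r_Cτ) = r_B/r_C = 0.402.

0.402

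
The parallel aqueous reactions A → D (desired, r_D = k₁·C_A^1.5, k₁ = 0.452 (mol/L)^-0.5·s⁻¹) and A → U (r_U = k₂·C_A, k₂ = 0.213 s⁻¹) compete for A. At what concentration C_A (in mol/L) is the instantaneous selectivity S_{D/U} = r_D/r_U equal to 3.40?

S_{D/U} = (k₁/k₂)·C_A^0.5 ⇒ C_A = (S·k₂/k₁)^(2).
= (3.40×0.213/0.452)^(2) = (1.602)^(2) = 2.57 mol/L.

2.57 mol/L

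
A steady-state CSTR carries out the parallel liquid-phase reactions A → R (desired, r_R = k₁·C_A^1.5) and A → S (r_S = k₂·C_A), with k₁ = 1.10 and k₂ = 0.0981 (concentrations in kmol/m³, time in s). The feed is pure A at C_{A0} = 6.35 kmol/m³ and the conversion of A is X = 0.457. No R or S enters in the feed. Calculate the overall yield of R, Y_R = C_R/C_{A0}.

Exit C_A = C_{A0}(1−X) = 6.35×0.543 = 3.448 kmol/m³.
Rates in a CSTR are evaluated at the outlet concentration: r_R = 1.10×3.448^1.5 = 7.043, r_S = 0.0981×3.448 = 0.3383.
Fraction of consumed A going to R: r_R/(r_R+r_S) = 0.9542.
C_R = 0.9542·C_{A0}·X = 0.9542×6.35×0.457 = 2.77 kmol/m³; Y_R = C_R/C_{A0} = 0.436.

0.436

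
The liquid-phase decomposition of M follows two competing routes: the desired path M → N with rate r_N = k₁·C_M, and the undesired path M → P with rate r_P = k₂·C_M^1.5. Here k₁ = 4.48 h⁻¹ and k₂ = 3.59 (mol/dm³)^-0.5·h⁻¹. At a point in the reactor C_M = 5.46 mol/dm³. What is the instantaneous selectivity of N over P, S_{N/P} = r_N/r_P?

S_{N/P} = r_N/r_P = (k₁·C_M)/(k₂·C_M^1.5) = (k₁/k₂)·C_M^-0.5.
= (4.48×5.460) / (3.59×5.460^1.5) = 24.46/45.80 = 0.534.

0.534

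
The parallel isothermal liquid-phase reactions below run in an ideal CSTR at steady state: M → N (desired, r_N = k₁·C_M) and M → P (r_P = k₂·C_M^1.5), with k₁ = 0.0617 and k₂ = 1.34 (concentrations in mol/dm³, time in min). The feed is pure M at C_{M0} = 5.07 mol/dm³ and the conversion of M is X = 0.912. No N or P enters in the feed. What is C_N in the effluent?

Exit C_M = C_{M0}(1−X) = 5.07×0.0880 = 0.4462 mol/dm³.
Rates in a CSTR are evaluated at the outlet concentration: r_N = 0.0617×0.4462 = 0.02753, r_P = 1.34×0.4462^1.5 = 0.3993.
Fraction of consumed M going to N: r_N/(r_N+r_P) = 0.06449.
C_N = 0.06449·C_{M0}·X = 0.06449×5.07×0.912 = 0.298 mol/dm³.

0.298 mol/dm³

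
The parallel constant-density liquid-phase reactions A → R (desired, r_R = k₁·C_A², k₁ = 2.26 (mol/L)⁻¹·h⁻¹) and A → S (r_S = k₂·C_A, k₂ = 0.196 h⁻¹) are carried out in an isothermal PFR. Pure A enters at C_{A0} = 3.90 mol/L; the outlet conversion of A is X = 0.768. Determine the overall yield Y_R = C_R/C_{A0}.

0.737

C_A = C_{A0}(1−X) = 0.9048 mol/L.
Along a PFR/batch, dC_S/dC_A = −r_S/(r_R+r_S) = −k₂/(k₂+k₁·C_A).
Integrating from C_{A0} to C_A: C_S = (0.196/2.26)·ln[(0.196+2.26·3.90)/(0.196+2.26·0.905)] = 0.08673·ln(9.010/2.241) = 0.1207 mol/L.
Then C_R = (C_{A0}−C_A) − C_S = 2.995 − 0.1207 = 2.875 mol/L.
Y_R = C_R/C_{A0} = 2.875/3.90 = 0.737.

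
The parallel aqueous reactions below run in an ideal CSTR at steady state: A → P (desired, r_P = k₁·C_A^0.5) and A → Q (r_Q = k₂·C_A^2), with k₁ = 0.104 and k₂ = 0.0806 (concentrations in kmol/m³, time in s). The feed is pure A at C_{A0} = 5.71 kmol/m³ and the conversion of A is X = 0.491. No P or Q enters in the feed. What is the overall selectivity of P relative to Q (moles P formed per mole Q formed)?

0.260

Exit C_A = C_{A0}(1−X) = 5.71×0.509 = 2.906 kmol/m³.
Rates in a CSTR are evaluated at the outlet concentration: r_P = 0.104×2.906^0.5 = 0.1773, r_Q = 0.0806×2.906^2 = 0.6808.
Overall selectivity = C_P/C_Q = r_Pτ/(r_Qτ) = r_P/r_Q = 0.260.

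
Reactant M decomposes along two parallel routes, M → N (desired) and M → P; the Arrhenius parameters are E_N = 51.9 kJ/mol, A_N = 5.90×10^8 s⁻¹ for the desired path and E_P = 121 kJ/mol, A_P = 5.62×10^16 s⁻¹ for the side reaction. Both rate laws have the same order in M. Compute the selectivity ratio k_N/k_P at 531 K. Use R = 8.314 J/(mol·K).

Since both paths have the same order in M, the concentration cancels and S_{N/P} = k_N/k_P = (A_N/A_P)·exp[(E_P−E_N)/(RT)].
(E_P−E_N)/(RT) = (121−51.9)×10³/(8.314×531) = 69100/4415 = 15.65.
k_N/k_P = (5.90×10^8/5.62×10^16)·exp(15.65) = 1.050×10^-8 × 6.275×10^6 = 0.0659.

0.0659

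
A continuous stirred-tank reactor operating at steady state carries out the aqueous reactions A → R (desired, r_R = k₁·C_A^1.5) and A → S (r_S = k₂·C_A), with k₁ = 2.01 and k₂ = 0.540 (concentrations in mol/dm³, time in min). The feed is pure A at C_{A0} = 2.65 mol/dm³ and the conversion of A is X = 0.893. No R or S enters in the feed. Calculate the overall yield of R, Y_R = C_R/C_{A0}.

Exit C_A = C_{A0}(1−X) = 2.65×0.107 = 0.2835 mol/dm³.
In a CSTR the entire volume is at exit conditions, so r_R = 2.01×0.2835^1.5 = 0.3035 and r_S = 0.540×0.2835 = 0.1531.
Fraction of consumed A going to R: r_R/(r_R+r_S) = 0.6647.
C_R = 0.6647·C_{A0}·X = 0.6647×2.65×0.893 = 1.57 mol/dm³; Y_R = C_R/C_{A0} = 0.594.

0.594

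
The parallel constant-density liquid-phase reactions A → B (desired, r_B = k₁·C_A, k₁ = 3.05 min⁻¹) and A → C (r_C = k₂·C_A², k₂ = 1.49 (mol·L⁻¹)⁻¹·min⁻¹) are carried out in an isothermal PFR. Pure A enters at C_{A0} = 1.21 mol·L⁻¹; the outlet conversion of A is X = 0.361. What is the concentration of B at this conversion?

0.295 mol·L⁻¹

C_A = C_{A0}(1−X) = 0.7732 mol·L⁻¹.
Along a PFR/batch, dC_B/dC_A = −r_B/(r_B+r_C) = −k₁/(k₁+k₂·C_A).
Integrating from C_{A0} to C_A: C_B = (3.05/1.49)·ln[(3.05+1.49·1.21)/(3.05+1.49·0.773)] = 2.047·ln(4.853/4.202) = 0.2948 mol·L⁻¹.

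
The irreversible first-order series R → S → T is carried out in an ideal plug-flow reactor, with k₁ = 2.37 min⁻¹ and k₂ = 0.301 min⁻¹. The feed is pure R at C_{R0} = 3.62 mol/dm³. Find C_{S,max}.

At the optimum, C_{S,max}/C_{R0} = (k₁/k₂)^[k₂/(k₂−k₁)].
= (2.37/0.301)^(0.301/(0.301−2.37)) = (7.874)^(-0.1455) = 0.7407.
C_{S,max} = 0.7407×3.62 = 2.68 mol/dm³.

2.68 mol/dm³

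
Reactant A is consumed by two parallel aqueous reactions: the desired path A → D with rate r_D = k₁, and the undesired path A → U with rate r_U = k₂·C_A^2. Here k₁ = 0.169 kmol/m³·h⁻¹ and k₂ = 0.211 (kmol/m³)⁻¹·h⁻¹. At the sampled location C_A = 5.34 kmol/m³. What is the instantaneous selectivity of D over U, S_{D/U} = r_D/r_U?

0.0281

S_{D/U} = r_D/r_U = (k₁)/(k₂·C_A^2) = (k₁/k₂)·C_A^-2.
= (0.169) / (0.211×5.340^2) = 0.1690/6.017 = 0.0281.
The undesired path is higher order in A, so low C_A (CSTR or dilute feed) favours D.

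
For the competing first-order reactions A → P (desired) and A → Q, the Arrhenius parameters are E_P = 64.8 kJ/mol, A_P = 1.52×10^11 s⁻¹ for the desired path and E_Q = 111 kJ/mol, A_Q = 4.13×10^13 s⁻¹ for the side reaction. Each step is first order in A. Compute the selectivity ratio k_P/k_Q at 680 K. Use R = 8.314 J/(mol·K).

13.0

k_P/k_Q = (A_P/A_Q)·exp[−(E_P−E_Q)/(RT)] = (A_P/A_Q)·exp[(E_Q−E_P)/(RT)].
(E_Q−E_P)/(RT) = (111−64.8)×10³/(8.314×680) = 46200/5654 = 8.172.
k_P/k_Q = (1.52×10^11/4.13×10^13)·exp(8.172) = 0.003680 × 3540 = 13.0.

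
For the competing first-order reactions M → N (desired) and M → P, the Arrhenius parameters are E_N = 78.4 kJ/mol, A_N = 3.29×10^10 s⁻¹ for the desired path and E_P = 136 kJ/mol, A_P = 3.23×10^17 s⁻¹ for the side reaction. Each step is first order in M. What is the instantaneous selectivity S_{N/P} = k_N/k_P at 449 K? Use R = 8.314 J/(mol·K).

0.512

Since both paths have the same order in M, the concentration cancels and S_{N/P} = k_N/k_P = (A_N/A_P)·exp[(E_P−E_N)/(RT)].
(E_P−E_N)/(RT) = (136−78.4)×10³/(8.314×449) = 57600/3733 = 15.43.
k_N/k_P = (3.29×10^10/3.23×10^17)·exp(15.43) = 1.019×10^-7 × 5.025×10^6 = 0.512.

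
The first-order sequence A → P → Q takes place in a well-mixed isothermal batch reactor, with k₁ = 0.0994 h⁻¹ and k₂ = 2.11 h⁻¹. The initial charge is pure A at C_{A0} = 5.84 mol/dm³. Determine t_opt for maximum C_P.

1.52 h

The intermediate peaks when r₁ = r₂, i.e. k₁e^(−k₁t) = k₂e^(−k₂t), giving t_opt = ln(k₂/k₁)/(k₂−k₁).
= ln(2.11/0.0994)/(2.11−0.0994) = ln(21.23)/2.011 = 3.055/2.011 = 1.52 h.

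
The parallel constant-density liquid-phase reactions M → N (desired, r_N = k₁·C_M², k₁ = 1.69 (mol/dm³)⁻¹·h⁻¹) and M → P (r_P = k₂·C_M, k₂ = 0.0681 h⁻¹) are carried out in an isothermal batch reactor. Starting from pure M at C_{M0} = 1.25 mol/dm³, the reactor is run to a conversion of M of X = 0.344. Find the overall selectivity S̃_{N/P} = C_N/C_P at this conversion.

25.3

C_M = C_{M0}(1−X) = 0.8200 mol/dm³.
Along a PFR/batch, dC_P/dC_M = −r_P/(r_N+r_P) = −k₂/(k₂+k₁·C_M).
Integrating from C_{M0} to C_M: C_P = (0.0681/1.69)·ln[(0.0681+1.69·1.25)/(0.0681+1.69·0.820)] = 0.04030·ln(2.181/1.454) = 0.01633 mol/dm³.
Then C_N = (C_{M0}−C_M) − C_P = 0.4300 − 0.01633 = 0.4137 mol/dm³.
S̃_{N/P} = C_N/C_P = 0.4137/0.01633 = 25.3.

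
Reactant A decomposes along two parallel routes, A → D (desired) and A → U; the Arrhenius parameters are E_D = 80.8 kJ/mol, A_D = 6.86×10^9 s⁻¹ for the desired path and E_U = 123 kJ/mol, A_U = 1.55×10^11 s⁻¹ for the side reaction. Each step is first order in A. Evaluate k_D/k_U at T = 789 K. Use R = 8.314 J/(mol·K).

k_D/k_U = (A_D/A_U)·exp[−(E_D−E_U)/(RT)] = (A_D/A_U)·exp[(E_U−E_D)/(RT)].
(E_U−E_D)/(RT) = (123−80.8)×10³/(8.314×789) = 42200/6560 = 6.433.
k_D/k_U = (6.86×10^9/1.55×10^11)·exp(6.433) = 0.04426 × 622.1 = 27.5.
Since E_D < E_U, lowering the temperature improves selectivity toward D.

27.5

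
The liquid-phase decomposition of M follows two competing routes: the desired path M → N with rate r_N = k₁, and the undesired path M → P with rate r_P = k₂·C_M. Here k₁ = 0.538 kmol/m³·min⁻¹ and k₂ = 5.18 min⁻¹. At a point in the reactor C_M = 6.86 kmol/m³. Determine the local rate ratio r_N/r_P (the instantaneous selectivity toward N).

S_{N/P} = r_N/r_P = (k₁)/(k₂·C_M) = (k₁/k₂)·C_M⁻¹.
= (0.538) / (5.18×6.860) = 0.5380/35.53 = 0.0151.

0.0151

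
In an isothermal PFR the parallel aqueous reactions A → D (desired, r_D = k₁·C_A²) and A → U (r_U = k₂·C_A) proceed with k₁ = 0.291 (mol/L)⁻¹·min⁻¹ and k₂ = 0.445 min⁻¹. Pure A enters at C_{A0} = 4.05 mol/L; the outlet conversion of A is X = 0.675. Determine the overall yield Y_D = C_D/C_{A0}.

0.421

C_A = C_{A0}(1−X) = 1.316 mol/L.
Along a PFR/batch, dC_U/dC_A = −r_U/(r_D+r_U) = −k₂/(k₂+k₁·C_A).
Integrating from C_{A0} to C_A: C_U = (0.445/0.291)·ln[(0.445+0.291·4.05)/(0.445+0.291·1.32)] = 1.529·ln(1.624/0.8280) = 1.030 mol/L.
Then C_D = (C_{A0}−C_A) − C_U = 2.734 − 1.030 = 1.704 mol/L.
Y_D = C_D/C_{A0} = 1.704/4.05 = 0.421.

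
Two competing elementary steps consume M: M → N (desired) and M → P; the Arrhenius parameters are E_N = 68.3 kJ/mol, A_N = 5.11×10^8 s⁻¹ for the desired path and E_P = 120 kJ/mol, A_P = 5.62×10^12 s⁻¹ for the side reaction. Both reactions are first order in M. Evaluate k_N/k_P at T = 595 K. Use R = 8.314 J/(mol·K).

3.14

k_N/k_P = (A_N/A_P)·exp[−(E_N−E_P)/(RT)] = (A_N/A_P)·exp[(E_P−E_N)/(RT)].
(E_P−E_N)/(RT) = (120−68.3)×10³/(8.314×595) = 51700/4947 = 10.45.
k_N/k_P = (5.11×10^8/5.62×10^12)·exp(10.45) = 9.093×10^-5 × 34584 = 3.14.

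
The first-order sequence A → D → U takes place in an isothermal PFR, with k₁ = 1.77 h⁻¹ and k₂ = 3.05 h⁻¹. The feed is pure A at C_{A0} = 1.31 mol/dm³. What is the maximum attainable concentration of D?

For a first-order series the maximum intermediate yield is C_{D,max}/C_{A0} = (k₁/k₂)^[k₂/(k₂−k₁)].
= (1.77/3.05)^(3.05/(3.05−1.77)) = (0.5803)^(2.383) = 0.2735.
C_{D,max} = 0.2735×1.31 = 0.358 mol/dm³.

0.358 mol/dm³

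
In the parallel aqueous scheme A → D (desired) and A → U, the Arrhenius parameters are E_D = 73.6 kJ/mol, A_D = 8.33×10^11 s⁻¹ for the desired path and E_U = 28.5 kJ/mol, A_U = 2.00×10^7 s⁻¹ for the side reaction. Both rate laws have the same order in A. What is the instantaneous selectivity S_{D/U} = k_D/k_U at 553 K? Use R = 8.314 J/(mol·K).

Since both paths have the same order in A, the concentration cancels and S_{D/U} = k_D/k_U = (A_D/A_U)·exp[(E_U−E_D)/(RT)].
(E_U−E_D)/(RT) = (28.5−73.6)×10³/(8.314×553) = -45100/4598 = -9.809.
k_D/k_U = (8.33×10^11/2.00×10^7)·exp(-9.809) = 41650 × 5.493×10^-5 = 2.29.

2.29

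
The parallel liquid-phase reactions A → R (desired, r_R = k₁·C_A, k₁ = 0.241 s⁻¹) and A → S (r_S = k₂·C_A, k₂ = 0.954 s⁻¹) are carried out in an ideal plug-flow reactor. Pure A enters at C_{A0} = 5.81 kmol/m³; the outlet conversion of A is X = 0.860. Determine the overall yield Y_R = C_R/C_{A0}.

C_A = C_{A0}(1−X) = 0.8134 kmol/m³.
Both paths are first order in A, so the instantaneous fraction to R is constant: dC_R/d(−C_A) = k₁/(k₁+k₂) = 0.2017.
C_R = 0.2017·(C_{A0}−C_A) = 0.2017×4.997 = 1.01 kmol/m³.
Y_R = C_R/C_{A0} = 1.008/5.81 = 0.173.

0.173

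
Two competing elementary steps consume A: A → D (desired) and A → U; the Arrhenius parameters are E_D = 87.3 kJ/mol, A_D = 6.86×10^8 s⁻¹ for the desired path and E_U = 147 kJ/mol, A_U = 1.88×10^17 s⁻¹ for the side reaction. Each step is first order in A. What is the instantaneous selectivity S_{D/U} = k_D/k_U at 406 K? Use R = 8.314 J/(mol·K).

0.175

With equal orders, S_{D/U} = k_D/k_U = (A_D/A_U)·exp[(E_U−E_D)/(RT)].
(E_U−E_D)/(RT) = (147−87.3)×10³/(8.314×406) = 59700/3375 = 17.69.
k_D/k_U = (6.86×10^8/1.88×10^17)·exp(17.69) = 3.649×10^-9 × 4.798×10^7 = 0.175.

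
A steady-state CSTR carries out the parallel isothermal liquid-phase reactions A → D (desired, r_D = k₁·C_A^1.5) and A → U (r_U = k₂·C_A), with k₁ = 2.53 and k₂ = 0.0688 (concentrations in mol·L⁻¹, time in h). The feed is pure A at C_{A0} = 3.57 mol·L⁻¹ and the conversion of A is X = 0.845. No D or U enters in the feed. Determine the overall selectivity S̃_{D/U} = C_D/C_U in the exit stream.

27.4

Exit C_A = C_{A0}(1−X) = 3.57×0.155 = 0.5534 mol·L⁻¹.
Rates in a CSTR are evaluated at the outlet concentration: r_D = 2.53×0.5534^1.5 = 1.041, r_U = 0.0688×0.5534 = 0.03807.
Overall selectivity = C_D/C_U = r_Dτ/(r_Uτ) = r_D/r_U = 27.4.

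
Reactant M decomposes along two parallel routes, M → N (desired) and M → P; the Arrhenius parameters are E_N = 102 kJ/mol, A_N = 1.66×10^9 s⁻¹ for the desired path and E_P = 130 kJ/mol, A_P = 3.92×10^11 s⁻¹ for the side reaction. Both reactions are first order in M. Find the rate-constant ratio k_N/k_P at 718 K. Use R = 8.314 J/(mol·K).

0.461

Since both paths have the same order in M, the concentration cancels and S_{N/P} = k_N/k_P = (A_N/A_P)·exp[(E_P−E_N)/(RT)].
(E_P−E_N)/(RT) = (130−102)×10³/(8.314×718) = 28000/5969 = 4.691.
k_N/k_P = (1.66×10^9/3.92×10^11)·exp(4.691) = 0.004235 × 108.9 = 0.461.
Since E_N < E_P, lowering the temperature improves selectivity toward N.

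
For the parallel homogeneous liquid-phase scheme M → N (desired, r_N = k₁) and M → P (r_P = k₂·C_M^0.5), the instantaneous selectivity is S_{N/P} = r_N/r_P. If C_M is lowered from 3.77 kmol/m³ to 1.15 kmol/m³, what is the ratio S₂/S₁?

S_{N/P} = (k₁/k₂)·C_M^-0.5, so S₂/S₁ = (C_{M,2}/C_{M,1})^-0.5.
= (1.15/3.77)^(-0.5) = (0.3050)^(-0.5) = 1.81.

1.81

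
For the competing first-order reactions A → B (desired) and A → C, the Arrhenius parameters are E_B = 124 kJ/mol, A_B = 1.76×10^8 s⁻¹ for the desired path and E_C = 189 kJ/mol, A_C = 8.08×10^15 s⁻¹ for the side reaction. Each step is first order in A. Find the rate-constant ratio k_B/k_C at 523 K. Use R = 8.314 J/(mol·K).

0.0676

With equal orders, S_{B/C} = k_B/k_C = (A_B/A_C)·exp[(E_C−E_B)/(RT)].
(E_C−E_B)/(RT) = (189−124)×10³/(8.314×523) = 65000/4348 = 14.95.
k_B/k_C = (1.76×10^8/8.08×10^15)·exp(14.95) = 2.178×10^-8 × 3.105×10^6 = 0.0676.
Since E_B < E_C, lowering the temperature improves selectivity toward B.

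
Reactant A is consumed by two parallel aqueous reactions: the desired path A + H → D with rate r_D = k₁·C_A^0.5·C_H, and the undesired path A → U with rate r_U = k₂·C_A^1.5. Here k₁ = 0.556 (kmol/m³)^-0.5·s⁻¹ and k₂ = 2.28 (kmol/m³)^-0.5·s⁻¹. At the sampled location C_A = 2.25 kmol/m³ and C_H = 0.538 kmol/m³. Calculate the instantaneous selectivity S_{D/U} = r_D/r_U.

0.0583

S_{D/U} = r_D/r_U = (k₁·C_A^0.5·C_H)/(k₂·C_A^1.5) = (k₁/k₂)·C_A⁻¹·C_H.
= (0.556×2.250^0.5×0.5380) / (2.28×2.250^1.5) = 0.4487/7.695 = 0.0583.
The undesired path is higher order in A, so low C_A (CSTR or dilute feed) favours D.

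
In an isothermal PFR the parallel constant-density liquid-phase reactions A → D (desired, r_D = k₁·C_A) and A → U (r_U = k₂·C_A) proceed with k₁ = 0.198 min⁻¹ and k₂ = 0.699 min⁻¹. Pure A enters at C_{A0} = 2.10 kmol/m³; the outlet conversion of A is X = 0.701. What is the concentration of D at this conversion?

0.325 kmol/m³

C_A = C_{A0}(1−X) = 0.6279 kmol/m³.
Both paths are first order in A, so the instantaneous fraction to D is constant: dC_D/d(−C_A) = k₁/(k₁+k₂) = 0.2207.
C_D = 0.2207·(C_{A0}−C_A) = 0.2207×1.472 = 0.325 kmol/m³.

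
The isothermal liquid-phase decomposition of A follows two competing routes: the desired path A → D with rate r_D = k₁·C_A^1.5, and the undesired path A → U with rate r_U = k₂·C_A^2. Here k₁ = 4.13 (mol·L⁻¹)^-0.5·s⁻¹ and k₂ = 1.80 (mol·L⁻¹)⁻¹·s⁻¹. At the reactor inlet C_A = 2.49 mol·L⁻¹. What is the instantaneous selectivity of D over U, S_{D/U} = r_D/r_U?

S_{D/U} = r_D/r_U = (k₁·C_A^1.5)/(k₂·C_A^2) = (k₁/k₂)·C_A^-0.5.
= (4.13×2.490^1.5) / (1.80×2.490^2) = 16.23/11.16 = 1.45.

1.45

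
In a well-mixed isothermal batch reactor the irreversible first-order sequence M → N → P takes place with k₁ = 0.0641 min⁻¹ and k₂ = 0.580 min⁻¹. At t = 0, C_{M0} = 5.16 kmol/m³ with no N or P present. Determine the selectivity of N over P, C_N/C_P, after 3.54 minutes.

For first-order series with pure M initially, C_N(t) = k₁C_{M0}/(k₂−k₁)·(e^(−k₁t) − e^(−k₂t)).
e^(−k₁t) = e^(−0.0641×3.54) = e^(−0.2269) = 0.7970; e^(−k₂t) = e^(−2.053) = 0.1283.
C_N = 0.0641×5.16/(0.580−0.0641) × (0.7970−0.1283) = 0.6411×0.6687 = 0.4287 kmol/m³.
C_M = C_{M0}e^(−k₁t) = 4.112 kmol/m³, so C_P = C_{M0}−C_M−C_N = 0.6188 kmol/m³; C_N/C_P = 0.693.

0.693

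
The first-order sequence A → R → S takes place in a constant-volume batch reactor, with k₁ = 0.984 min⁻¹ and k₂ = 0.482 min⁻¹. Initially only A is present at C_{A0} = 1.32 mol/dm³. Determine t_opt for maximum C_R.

1.42 min

The intermediate peaks when r₁ = r₂, i.e. k₁e^(−k₁t) = k₂e^(−k₂t), giving t_opt = ln(k₂/k₁)/(k₂−k₁).
= ln(0.482/0.984)/(0.482−0.984) = ln(0.4898)/-0.5020 = -0.7137/-0.5020 = 1.42 min.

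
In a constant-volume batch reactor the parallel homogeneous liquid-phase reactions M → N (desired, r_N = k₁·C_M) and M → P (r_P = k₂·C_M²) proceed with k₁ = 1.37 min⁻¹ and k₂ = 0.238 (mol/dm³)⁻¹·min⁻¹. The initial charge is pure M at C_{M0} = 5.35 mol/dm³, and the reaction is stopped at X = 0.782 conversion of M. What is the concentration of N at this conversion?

C_M = C_{M0}(1−X) = 1.166 mol/dm³.
Along a PFR/batch, dC_N/dC_M = −r_N/(r_N+r_P) = −k₁/(k₁+k₂·C_M).
Integrating from C_{M0} to C_M: C_N = (1.37/0.238)·ln[(1.37+0.238·5.35)/(1.37+0.238·1.17)] = 5.756·ln(2.643/1.648) = 2.721 mol/dm³.

2.72 mol/dm³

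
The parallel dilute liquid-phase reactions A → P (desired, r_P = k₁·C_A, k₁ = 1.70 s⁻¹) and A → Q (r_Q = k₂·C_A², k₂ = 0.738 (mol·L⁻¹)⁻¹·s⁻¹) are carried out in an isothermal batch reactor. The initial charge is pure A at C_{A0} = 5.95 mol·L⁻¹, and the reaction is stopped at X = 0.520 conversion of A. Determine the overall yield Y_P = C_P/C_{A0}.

0.182

C_A = C_{A0}(1−X) = 2.856 mol·L⁻¹.
Along a PFR/batch, dC_P/dC_A = −r_P/(r_P+r_Q) = −k₁/(k₁+k₂·C_A).
Integrating from C_{A0} to C_A: C_P = (1.70/0.738)·ln[(1.70+0.738·5.95)/(1.70+0.738·2.86)] = 2.304·ln(6.091/3.808) = 1.082 mol·L⁻¹.
Y_P = C_P/C_{A0} = 1.082/5.95 = 0.182.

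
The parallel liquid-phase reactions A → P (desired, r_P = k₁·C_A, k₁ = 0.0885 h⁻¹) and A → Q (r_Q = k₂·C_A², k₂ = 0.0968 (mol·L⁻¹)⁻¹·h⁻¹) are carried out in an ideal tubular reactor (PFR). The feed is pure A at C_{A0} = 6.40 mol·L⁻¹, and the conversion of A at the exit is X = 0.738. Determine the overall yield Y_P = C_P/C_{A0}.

0.148

C_A = C_{A0}(1−X) = 1.677 mol·L⁻¹.
Along a PFR/batch, dC_P/dC_A = −r_P/(r_P+r_Q) = −k₁/(k₁+k₂·C_A).
Integrating from C_{A0} to C_A: C_P = (0.0885/0.0968)·ln[(0.0885+0.0968·6.40)/(0.0885+0.0968·1.68)] = 0.9143·ln(0.7080/0.2508) = 0.9488 mol·L⁻¹.
Y_P = C_P/C_{A0} = 0.9488/6.40 = 0.148.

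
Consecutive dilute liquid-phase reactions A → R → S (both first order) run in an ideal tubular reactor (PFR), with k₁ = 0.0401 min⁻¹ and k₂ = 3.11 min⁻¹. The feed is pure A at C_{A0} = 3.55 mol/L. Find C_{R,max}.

Evaluating C_R at τ_opt = ln(k₂/k₁)/(k₂−k₁) gives C_{R,max}/C_{A0} = (k₁/k₂)^[k₂/(k₂−k₁)].
= (0.0401/3.11)^(3.11/(3.11−0.0401)) = (0.01289)^(1.013) = 0.01218.
C_{R,max} = 0.01218×3.55 = 0.0432 mol/L.

0.0432 mol/L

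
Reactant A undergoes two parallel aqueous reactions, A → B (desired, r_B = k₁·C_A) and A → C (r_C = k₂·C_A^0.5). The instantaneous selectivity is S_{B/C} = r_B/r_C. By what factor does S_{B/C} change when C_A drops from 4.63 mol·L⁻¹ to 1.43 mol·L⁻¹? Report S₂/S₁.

0.556

S_{B/C} = (k₁/k₂)·C_A^0.5, so S₂/S₁ = (C_{A,2}/C_{A,1})^0.5.
= (1.43/4.63)^0.5 = (0.3089)^0.5 = 0.556.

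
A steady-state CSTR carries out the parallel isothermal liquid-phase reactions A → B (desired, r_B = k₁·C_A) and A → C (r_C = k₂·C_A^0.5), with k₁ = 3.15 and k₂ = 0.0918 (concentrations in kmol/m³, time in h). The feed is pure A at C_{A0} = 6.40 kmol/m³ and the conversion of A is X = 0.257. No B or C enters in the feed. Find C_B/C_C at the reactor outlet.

74.8

Exit C_A = C_{A0}(1−X) = 6.40×0.743 = 4.755 kmol/m³.
In a CSTR the entire volume is at exit conditions, so r_B = 3.15×4.755 = 14.98 and r_C = 0.0918×4.755^0.5 = 0.2002.
Overall selectivity = C_B/C_C = r_Bτ/(r_Cτ) = r_B/r_C = 74.8.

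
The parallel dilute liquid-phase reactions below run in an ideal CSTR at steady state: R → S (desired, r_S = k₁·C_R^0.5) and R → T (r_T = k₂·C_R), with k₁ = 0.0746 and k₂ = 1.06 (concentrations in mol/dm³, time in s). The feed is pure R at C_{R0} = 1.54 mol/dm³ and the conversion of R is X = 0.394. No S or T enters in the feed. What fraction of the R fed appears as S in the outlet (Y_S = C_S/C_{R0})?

0.0268

Exit C_R = C_{R0}(1−X) = 1.54×0.606 = 0.9332 mol/dm³.
Rates in a CSTR are evaluated at the outlet concentration: r_S = 0.0746×0.9332^0.5 = 0.07207, r_T = 1.06×0.9332 = 0.9892.
Fraction of consumed R going to S: r_S/(r_S+r_T) = 0.06790.
C_S = 0.06790·C_{R0}·X = 0.06790×1.54×0.394 = 0.0412 mol/dm³; Y_S = C_S/C_{R0} = 0.0268.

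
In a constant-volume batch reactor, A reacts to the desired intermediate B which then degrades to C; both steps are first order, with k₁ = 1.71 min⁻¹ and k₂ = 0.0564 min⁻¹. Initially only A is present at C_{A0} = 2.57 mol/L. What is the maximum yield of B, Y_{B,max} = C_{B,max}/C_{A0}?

Evaluating C_B at t_opt = ln(k₂/k₁)/(k₂−k₁) gives C_{B,max}/C_{A0} = (k₁/k₂)^[k₂/(k₂−k₁)].
= (1.71/0.0564)^(0.0564/(0.0564−1.71)) = (30.32)^(-0.03411) = 0.8901.

0.890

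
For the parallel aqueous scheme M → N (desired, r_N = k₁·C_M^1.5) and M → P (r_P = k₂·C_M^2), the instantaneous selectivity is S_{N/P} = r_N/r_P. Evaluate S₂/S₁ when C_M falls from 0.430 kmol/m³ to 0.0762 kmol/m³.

2.38

S_{N/P} = (k₁/k₂)·C_M^-0.5, so S₂/S₁ = (C_{M,2}/C_{M,1})^-0.5.
= (0.0762/0.430)^(-0.5) = (0.1772)^(-0.5) = 2.38.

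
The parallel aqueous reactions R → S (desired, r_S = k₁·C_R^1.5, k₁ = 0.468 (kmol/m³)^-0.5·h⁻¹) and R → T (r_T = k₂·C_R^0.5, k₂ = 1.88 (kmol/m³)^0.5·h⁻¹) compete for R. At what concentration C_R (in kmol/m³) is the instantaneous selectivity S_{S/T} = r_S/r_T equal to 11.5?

S_{S/T} = (k₁/k₂)·C_R ⇒ C_R = S·k₂/k₁.
= 11.5×1.88/0.468 = 46.2 kmol/m³.

46.2 kmol/m³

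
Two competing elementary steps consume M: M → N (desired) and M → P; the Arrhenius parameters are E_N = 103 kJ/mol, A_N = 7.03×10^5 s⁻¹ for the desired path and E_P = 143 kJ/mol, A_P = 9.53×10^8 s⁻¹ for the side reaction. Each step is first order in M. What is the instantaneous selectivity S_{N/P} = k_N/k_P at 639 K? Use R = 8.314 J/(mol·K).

1.37

With equal orders, S_{N/P} = k_N/k_P = (A_N/A_P)·exp[(E_P−E_N)/(RT)].
(E_P−E_N)/(RT) = (143−103)×10³/(8.314×639) = 40000/5313 = 7.529.
k_N/k_P = (7.03×10^5/9.53×10^8)·exp(7.529) = 7.377×10^-4 × 1862 = 1.37.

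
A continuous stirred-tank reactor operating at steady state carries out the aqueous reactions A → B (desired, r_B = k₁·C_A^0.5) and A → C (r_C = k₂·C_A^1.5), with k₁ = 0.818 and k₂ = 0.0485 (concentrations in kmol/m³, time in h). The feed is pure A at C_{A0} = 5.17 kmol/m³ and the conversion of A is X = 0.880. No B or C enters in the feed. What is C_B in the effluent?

Exit C_A = C_{A0}(1−X) = 5.17×0.120 = 0.6204 kmol/m³.
Rates in a CSTR are evaluated at the outlet concentration: r_B = 0.818×0.6204^0.5 = 0.6443, r_C = 0.0485×0.6204^1.5 = 0.02370.
Fraction of consumed A going to B: r_B/(r_B+r_C) = 0.9645.
C_B = 0.9645·C_{A0}·X = 0.9645×5.17×0.880 = 4.39 kmol/m³.

4.39 kmol/m³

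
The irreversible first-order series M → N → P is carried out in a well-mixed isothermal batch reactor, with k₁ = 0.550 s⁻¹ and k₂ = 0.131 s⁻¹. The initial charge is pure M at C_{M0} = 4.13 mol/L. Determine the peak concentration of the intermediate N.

At the optimum, C_{N,max}/C_{M0} = (k₁/k₂)^[k₂/(k₂−k₁)].
= (0.550/0.131)^(0.131/(0.131−0.550)) = (4.198)^(-0.3126) = 0.6385.
C_{N,max} = 0.6385×4.13 = 2.64 mol/L.

2.64 mol/L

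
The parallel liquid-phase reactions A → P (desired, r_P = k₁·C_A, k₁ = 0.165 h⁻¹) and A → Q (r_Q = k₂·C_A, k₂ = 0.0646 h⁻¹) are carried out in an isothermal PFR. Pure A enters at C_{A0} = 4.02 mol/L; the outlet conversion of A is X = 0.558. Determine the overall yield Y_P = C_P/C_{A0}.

C_A = C_{A0}(1−X) = 1.777 mol/L.
Both paths are first order in A, so the instantaneous fraction to P is constant: dC_P/d(−C_A) = k₁/(k₁+k₂) = 0.7186.
C_P = 0.7186·(C_{A0}−C_A) = 0.7186×2.243 = 1.61 mol/L.
Y_P = C_P/C_{A0} = 1.612/4.02 = 0.401.

0.401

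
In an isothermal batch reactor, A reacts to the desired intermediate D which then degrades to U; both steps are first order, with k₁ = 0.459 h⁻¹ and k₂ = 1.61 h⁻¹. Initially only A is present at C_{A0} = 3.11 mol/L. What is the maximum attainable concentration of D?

0.538 mol/L

At the optimum, C_{D,max}/C_{A0} = (k₁/k₂)^[k₂/(k₂−k₁)].
= (0.459/1.61)^(1.61/(1.61−0.459)) = (0.2851)^(1.399) = 0.1728.
C_{D,max} = 0.1728×3.11 = 0.538 mol/L.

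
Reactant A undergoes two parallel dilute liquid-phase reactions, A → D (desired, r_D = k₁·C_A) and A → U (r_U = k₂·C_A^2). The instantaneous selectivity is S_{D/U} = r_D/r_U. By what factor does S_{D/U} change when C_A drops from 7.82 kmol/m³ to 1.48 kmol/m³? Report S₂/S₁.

S_{D/U} = (k₁/k₂)·C_A⁻¹, so S₂/S₁ = (C_{A,2}/C_{A,1})⁻¹.
= 7.82/1.48 = 5.28.
Selectivity toward D rises as C_A falls — low-concentration operation is favoured.

5.28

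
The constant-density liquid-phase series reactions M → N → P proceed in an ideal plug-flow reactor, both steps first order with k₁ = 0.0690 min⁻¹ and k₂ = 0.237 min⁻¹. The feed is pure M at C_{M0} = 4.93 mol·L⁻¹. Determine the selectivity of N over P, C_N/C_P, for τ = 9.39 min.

The intermediate concentration in a first-order A→B→C sequence is C_N = k₁C_{M0}(e^(−k₁τ) − e^(−k₂τ))/(k₂−k₁).
e^(−k₁τ) = e^(−0.0690×9.39) = e^(−0.6479) = 0.5231; e^(−k₂τ) = e^(−2.225) = 0.1080.
C_N = 0.0690×4.93/(0.237−0.0690) × (0.5231−0.1080) = 2.025×0.4151 = 0.8405 mol·L⁻¹.
C_M = C_{M0}e^(−k₁τ) = 2.579 mol·L⁻¹, so C_P = C_{M0}−C_M−C_N = 1.510 mol·L⁻¹; C_N/C_P = 0.557.

0.557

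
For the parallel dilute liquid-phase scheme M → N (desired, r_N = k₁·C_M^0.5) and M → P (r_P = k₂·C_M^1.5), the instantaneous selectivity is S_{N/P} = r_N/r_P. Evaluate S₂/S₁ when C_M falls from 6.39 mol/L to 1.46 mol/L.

4.38

S_{N/P} = (k₁/k₂)·C_M⁻¹, so S₂/S₁ = (C_{M,2}/C_{M,1})⁻¹.
= 6.39/1.46 = 4.38.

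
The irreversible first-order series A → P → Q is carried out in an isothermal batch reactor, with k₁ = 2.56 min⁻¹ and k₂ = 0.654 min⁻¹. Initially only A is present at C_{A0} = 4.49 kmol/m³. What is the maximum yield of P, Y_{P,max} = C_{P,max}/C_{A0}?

At the optimum, C_{P,max}/C_{A0} = (k₁/k₂)^[k₂/(k₂−k₁)].
= (2.56/0.654)^(0.654/(0.654−2.56)) = (3.914)^(-0.3431) = 0.6261.

0.626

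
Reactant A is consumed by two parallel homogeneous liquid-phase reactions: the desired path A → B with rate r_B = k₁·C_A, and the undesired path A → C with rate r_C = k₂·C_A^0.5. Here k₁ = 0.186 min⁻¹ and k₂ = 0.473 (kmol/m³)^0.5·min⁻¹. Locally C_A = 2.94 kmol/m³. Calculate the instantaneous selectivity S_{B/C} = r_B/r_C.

S_{B/C} = r_B/r_C = (k₁·C_A)/(k₂·C_A^0.5) = (k₁/k₂)·C_A^0.5.
= (0.186×2.940) / (0.473×2.940^0.5) = 0.5468/0.8110 = 0.674.
Since the desired path is higher order in A, keeping C_A high (PFR or concentrated feed) favours B.

0.674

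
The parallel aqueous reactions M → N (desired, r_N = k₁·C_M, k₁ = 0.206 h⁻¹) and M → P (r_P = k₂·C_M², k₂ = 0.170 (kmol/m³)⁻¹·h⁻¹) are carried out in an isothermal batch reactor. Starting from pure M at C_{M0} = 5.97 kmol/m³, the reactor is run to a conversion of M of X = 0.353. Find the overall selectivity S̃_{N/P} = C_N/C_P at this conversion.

C_M = C_{M0}(1−X) = 3.863 kmol/m³.
Along a PFR/batch, dC_N/dC_M = −r_N/(r_N+r_P) = −k₁/(k₁+k₂·C_M).
Integrating from C_{M0} to C_M: C_N = (0.206/0.170)·ln[(0.206+0.170·5.97)/(0.206+0.170·3.86)] = 1.212·ln(1.221/0.8626) = 0.4209 kmol/m³.
C_P = (C_{M0}−C_M)−C_N = 1.687 kmol/m³; S̃_{N/P} = 0.4209/1.687 = 0.250.

0.250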